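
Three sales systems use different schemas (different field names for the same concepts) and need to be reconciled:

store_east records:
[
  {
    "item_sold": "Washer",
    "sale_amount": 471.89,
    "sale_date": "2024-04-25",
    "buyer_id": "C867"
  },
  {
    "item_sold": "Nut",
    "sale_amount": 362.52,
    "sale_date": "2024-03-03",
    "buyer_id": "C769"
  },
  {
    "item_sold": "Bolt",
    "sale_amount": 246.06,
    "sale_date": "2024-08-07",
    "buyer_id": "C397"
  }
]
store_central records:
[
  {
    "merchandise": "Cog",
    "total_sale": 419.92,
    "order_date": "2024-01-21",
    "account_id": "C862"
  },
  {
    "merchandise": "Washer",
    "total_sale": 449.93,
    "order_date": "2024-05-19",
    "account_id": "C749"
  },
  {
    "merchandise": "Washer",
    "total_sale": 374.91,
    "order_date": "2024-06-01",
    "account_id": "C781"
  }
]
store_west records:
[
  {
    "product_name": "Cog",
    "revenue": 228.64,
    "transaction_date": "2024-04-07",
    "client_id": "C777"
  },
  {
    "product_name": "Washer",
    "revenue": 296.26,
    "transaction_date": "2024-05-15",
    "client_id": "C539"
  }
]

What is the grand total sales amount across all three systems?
2850.13

Schema reconciliation - all amount fields map to sale amount:

store_east (sale_amount): 1080.47
store_central (total_sale): 1244.76
store_west (revenue): 524.9

Grand total: 2850.13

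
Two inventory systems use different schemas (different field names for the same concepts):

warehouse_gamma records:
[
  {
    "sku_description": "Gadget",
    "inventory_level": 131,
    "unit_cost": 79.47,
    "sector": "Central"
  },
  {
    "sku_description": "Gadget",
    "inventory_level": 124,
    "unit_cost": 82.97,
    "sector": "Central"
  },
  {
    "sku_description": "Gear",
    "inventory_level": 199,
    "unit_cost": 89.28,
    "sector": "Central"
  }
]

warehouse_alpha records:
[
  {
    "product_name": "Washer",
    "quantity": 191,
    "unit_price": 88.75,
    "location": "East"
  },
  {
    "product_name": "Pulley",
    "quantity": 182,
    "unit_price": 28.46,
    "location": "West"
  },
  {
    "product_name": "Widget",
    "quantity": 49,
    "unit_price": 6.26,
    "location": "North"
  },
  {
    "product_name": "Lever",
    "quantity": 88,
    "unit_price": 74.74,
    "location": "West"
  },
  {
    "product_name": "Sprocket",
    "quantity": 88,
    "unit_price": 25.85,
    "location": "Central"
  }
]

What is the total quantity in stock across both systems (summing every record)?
1052

To reconcile these schemas, identify the field holding the quantity in stock in each system:
1. In warehouse_gamma it is "inventory_level"
2. In warehouse_alpha it is "quantity"

From warehouse_gamma: 131 + 124 + 199 = 454
From warehouse_alpha: 191 + 182 + 49 + 88 + 88 = 598

Total: 454 + 598 = 1052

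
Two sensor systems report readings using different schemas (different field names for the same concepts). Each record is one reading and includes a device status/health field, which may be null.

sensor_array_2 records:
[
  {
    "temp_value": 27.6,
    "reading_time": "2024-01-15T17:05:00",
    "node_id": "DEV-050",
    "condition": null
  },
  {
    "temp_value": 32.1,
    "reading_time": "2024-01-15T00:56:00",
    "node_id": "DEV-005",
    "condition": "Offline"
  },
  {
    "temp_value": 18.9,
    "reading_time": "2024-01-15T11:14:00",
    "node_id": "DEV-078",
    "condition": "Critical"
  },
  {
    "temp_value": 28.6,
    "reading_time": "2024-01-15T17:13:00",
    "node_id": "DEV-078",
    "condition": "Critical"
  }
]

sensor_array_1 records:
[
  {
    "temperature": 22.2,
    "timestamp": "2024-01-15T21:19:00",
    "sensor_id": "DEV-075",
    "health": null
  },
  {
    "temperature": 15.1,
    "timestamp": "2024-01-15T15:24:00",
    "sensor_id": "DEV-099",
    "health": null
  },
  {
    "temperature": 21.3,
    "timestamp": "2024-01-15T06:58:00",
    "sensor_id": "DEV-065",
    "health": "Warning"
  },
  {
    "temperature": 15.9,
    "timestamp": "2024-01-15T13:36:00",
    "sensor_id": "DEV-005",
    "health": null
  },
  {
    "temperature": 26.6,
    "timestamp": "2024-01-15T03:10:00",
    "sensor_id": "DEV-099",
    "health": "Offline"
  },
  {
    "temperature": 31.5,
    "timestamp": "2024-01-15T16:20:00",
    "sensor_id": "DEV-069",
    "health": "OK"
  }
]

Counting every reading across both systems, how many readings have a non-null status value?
6

Schema mapping: "condition" (sensor_array_2) = "health" (sensor_array_1) = status

Non-null in sensor_array_2: 3
Non-null in sensor_array_1: 3

Total non-null: 3 + 3 = 6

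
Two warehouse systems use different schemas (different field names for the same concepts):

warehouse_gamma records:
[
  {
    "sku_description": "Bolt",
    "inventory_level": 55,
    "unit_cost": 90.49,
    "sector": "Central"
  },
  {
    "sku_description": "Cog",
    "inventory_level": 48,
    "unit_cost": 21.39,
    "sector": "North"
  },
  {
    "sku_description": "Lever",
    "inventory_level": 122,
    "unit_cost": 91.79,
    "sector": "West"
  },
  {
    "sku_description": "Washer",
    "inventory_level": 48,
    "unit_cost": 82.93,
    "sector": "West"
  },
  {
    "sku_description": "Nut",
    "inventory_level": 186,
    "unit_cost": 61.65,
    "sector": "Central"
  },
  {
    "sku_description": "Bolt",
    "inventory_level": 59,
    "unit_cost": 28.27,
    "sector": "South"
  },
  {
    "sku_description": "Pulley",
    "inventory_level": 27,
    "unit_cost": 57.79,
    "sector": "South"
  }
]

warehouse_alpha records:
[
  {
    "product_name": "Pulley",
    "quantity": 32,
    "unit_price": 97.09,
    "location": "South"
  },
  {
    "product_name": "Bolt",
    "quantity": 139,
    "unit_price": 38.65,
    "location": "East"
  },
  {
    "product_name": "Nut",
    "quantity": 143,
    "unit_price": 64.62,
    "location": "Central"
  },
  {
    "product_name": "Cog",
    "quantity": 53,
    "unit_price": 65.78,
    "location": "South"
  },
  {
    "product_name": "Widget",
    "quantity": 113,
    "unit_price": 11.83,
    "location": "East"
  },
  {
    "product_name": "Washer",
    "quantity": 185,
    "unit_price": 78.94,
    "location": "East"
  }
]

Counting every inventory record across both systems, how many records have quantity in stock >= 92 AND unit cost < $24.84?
1

Schema mappings:
- "inventory_level" (warehouse_gamma) = "quantity" (warehouse_alpha) = quantity
- "unit_cost" (warehouse_gamma) = "unit_price" (warehouse_alpha) = unit cost

Records meeting both conditions in warehouse_gamma: 0
Records meeting both conditions in warehouse_alpha: 1

Total: 0 + 1 = 1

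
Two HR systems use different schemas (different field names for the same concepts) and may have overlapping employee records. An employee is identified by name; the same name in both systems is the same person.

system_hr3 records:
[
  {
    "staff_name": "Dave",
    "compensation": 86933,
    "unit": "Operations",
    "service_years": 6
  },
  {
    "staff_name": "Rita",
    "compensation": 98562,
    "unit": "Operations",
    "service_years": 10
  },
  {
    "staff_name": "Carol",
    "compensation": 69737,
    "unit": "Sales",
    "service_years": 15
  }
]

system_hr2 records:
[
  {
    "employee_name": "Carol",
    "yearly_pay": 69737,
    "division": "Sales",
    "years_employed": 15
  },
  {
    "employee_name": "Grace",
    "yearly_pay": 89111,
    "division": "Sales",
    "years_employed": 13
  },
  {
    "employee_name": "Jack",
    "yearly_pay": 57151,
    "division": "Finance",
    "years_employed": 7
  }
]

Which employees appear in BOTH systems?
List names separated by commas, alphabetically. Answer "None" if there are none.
Carol

Schema mapping: "staff_name" (system_hr3) = "employee_name" (system_hr2) = employee name

Names in system_hr3: ['Carol', 'Dave', 'Rita']
Names in system_hr2: ['Carol', 'Grace', 'Jack']

Intersection: ['Carol']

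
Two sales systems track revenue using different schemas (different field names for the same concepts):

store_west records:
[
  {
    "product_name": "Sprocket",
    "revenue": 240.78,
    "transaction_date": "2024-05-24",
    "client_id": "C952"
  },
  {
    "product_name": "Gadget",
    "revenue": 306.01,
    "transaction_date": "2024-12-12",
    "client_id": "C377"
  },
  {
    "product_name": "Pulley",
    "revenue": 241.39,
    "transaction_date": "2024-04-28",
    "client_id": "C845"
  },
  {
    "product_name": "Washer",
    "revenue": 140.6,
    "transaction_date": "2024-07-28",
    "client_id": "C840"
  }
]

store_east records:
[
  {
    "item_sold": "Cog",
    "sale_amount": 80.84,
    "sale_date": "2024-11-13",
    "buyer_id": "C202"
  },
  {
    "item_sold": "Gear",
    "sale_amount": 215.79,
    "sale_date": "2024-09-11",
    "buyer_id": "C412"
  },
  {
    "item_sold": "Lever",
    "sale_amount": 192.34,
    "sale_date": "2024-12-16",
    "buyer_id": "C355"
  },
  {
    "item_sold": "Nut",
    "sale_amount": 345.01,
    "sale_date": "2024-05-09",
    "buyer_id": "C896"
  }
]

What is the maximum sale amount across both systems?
345.01

Reconcile: "revenue" (store_west) = "sale_amount" (store_east) = sale amount

Maximum in store_west: 306.01
Maximum in store_east: 345.01

Overall maximum: max(306.01, 345.01) = 345.01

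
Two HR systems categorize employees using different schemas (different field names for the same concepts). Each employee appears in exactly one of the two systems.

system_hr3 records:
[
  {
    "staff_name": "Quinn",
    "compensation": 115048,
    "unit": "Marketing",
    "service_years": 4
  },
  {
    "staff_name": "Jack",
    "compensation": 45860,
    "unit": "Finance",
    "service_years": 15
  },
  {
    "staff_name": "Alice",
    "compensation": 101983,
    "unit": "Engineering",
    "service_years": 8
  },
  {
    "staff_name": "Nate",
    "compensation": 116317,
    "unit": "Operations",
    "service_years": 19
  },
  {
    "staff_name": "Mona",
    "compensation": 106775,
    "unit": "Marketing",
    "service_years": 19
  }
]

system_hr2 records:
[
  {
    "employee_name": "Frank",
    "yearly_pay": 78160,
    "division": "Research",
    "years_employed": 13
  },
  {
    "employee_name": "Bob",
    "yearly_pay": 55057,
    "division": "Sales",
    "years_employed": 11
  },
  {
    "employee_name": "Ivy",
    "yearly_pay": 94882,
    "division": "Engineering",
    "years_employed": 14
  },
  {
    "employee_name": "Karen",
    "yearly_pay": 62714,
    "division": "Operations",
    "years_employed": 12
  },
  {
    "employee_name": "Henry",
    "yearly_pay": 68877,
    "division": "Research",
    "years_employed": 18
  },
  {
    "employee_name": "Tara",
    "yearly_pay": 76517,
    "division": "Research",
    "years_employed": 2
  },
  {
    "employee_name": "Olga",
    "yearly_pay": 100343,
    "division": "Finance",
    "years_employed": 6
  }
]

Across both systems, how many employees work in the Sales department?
1

Schema mapping: "unit" (system_hr3) = "division" (system_hr2) = department

Sales employees in system_hr3: 0
Sales employees in system_hr2: 1

Total in Sales: 0 + 1 = 1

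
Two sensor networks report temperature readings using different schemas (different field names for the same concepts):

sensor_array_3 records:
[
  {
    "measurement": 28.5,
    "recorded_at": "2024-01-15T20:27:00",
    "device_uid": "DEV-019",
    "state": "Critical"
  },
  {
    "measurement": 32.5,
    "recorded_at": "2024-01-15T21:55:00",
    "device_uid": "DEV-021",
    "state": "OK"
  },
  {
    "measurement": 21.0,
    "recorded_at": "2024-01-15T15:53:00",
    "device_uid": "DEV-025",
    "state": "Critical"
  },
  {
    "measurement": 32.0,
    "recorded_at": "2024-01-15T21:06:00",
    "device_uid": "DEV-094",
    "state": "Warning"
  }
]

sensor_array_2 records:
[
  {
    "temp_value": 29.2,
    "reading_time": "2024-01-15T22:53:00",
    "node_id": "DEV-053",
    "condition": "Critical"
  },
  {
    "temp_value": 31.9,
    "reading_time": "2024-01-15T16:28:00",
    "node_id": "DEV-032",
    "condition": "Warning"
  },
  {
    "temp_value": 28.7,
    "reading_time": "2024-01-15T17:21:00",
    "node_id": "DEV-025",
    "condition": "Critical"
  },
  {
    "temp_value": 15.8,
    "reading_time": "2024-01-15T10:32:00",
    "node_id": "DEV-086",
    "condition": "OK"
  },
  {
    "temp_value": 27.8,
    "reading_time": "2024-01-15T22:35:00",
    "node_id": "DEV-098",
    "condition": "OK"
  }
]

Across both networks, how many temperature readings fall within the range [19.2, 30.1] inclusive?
5

Schema mapping: "measurement" (sensor_array_3) = "temp_value" (sensor_array_2) = temperature

Readings in [19.2, 30.1] from sensor_array_3: 2
Readings in [19.2, 30.1] from sensor_array_2: 3

Total count: 2 + 3 = 5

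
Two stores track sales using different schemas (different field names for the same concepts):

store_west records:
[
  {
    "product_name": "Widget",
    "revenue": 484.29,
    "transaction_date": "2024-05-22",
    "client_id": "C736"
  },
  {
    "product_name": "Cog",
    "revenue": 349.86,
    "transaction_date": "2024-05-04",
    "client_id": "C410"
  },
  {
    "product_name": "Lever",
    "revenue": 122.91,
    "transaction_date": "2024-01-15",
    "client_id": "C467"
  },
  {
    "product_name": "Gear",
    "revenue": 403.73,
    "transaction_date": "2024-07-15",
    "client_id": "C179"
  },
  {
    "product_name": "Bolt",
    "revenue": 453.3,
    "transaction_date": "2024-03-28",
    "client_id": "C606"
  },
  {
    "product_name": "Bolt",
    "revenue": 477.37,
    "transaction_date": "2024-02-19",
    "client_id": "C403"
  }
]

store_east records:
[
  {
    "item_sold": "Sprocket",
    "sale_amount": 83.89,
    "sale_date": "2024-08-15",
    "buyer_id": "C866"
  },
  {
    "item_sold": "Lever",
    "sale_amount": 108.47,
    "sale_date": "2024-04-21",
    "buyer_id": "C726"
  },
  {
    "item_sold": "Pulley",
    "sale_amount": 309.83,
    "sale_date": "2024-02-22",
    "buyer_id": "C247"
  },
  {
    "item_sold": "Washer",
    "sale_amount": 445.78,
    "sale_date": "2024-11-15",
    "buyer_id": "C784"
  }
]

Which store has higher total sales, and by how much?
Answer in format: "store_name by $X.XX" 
store_west by $1343.49

Schema mapping: "revenue" (store_west) = "sale_amount" (store_east) = sale amount

Total for store_west: 2291.46
Total for store_east: 947.97

Difference: |2291.46 - 947.97| = 1343.49
store_west has higher sales by $1343.49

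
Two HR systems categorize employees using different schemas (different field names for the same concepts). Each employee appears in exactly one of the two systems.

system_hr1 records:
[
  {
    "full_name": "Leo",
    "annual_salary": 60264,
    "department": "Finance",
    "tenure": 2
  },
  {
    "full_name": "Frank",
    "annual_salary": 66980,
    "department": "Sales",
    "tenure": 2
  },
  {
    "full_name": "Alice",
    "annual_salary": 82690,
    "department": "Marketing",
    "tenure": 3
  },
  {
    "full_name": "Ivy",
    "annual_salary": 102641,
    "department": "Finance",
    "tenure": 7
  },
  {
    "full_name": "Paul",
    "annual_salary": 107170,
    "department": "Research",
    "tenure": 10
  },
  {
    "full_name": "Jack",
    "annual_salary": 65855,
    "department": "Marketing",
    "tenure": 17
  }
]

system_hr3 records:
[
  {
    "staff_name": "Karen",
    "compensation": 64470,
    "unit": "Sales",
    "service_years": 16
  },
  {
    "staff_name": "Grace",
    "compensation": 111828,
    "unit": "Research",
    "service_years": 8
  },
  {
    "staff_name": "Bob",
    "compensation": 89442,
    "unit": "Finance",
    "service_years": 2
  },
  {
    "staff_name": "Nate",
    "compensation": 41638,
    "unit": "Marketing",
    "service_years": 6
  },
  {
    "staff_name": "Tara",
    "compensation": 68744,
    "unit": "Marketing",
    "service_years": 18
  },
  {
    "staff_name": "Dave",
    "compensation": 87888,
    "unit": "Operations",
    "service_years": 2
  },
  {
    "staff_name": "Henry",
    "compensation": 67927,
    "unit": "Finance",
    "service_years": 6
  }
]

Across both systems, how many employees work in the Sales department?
2

Schema mapping: "department" (system_hr1) = "unit" (system_hr3) = department

Sales employees in system_hr1: 1
Sales employees in system_hr3: 1

Total in Sales: 1 + 1 = 2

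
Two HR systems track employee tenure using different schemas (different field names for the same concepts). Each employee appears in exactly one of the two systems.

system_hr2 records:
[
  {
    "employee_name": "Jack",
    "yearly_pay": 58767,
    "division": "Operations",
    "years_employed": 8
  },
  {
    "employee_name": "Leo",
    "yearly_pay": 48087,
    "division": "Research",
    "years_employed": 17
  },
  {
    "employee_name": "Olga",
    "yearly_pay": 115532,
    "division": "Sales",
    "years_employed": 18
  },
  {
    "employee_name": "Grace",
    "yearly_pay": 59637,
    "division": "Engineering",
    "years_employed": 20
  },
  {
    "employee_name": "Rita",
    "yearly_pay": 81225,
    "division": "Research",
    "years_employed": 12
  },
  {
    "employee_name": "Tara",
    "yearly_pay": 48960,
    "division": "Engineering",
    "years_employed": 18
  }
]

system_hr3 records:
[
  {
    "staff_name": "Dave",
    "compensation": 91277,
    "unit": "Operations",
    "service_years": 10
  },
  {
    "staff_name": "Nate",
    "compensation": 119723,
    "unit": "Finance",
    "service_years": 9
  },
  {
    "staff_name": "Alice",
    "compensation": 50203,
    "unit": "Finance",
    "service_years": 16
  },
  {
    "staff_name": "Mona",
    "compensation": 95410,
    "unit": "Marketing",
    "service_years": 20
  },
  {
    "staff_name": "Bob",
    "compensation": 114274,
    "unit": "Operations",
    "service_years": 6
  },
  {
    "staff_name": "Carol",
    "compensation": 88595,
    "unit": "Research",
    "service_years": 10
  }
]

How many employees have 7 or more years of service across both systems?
11

Reconcile schemas: "years_employed" (system_hr2) = "service_years" (system_hr3) = years of service

From system_hr2: 6 employees with >= 7 years
From system_hr3: 5 employees with >= 7 years

Total: 6 + 5 = 11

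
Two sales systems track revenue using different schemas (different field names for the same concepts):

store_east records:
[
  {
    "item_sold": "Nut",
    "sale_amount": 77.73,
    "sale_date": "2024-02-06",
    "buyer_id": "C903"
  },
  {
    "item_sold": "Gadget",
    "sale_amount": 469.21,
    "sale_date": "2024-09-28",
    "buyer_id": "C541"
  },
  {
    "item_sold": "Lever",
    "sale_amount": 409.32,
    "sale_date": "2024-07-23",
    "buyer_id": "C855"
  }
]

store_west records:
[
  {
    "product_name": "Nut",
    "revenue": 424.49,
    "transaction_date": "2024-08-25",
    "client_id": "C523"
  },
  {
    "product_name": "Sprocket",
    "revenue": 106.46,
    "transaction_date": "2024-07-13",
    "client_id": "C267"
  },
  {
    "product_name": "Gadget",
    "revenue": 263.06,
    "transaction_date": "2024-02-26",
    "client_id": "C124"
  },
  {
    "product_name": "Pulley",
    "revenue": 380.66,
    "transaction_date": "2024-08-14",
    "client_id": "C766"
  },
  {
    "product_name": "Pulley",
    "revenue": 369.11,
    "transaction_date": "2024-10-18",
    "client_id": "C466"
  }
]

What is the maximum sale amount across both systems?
469.21

Reconcile: "sale_amount" (store_east) = "revenue" (store_west) = sale amount

Maximum in store_east: 469.21
Maximum in store_west: 424.49

Overall maximum: max(469.21, 424.49) = 469.21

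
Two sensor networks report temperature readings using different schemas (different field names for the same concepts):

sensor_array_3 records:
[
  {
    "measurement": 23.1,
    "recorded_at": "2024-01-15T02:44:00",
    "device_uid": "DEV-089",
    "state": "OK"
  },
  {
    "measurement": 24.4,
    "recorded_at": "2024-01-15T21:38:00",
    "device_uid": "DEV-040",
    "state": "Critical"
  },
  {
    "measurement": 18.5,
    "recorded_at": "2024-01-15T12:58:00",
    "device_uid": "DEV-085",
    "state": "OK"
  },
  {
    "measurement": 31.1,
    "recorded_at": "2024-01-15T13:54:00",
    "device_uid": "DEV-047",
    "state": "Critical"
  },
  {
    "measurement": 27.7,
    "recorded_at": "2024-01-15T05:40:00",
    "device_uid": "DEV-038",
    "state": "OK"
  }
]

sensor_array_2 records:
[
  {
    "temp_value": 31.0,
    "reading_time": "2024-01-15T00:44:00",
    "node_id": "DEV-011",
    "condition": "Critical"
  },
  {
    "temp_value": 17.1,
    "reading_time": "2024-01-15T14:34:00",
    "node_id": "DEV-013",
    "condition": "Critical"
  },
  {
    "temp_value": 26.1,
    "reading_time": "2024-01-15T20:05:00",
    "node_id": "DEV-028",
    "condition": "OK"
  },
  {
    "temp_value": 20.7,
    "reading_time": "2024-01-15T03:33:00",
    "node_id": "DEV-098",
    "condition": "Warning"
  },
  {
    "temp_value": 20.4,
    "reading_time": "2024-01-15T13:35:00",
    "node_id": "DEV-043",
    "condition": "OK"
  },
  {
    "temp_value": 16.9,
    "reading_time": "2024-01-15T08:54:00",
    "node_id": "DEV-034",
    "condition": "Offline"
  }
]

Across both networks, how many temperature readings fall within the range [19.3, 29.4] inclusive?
6

Schema mapping: "measurement" (sensor_array_3) = "temp_value" (sensor_array_2) = temperature

Readings in [19.3, 29.4] from sensor_array_3: 3
Readings in [19.3, 29.4] from sensor_array_2: 3

Total count: 3 + 3 = 6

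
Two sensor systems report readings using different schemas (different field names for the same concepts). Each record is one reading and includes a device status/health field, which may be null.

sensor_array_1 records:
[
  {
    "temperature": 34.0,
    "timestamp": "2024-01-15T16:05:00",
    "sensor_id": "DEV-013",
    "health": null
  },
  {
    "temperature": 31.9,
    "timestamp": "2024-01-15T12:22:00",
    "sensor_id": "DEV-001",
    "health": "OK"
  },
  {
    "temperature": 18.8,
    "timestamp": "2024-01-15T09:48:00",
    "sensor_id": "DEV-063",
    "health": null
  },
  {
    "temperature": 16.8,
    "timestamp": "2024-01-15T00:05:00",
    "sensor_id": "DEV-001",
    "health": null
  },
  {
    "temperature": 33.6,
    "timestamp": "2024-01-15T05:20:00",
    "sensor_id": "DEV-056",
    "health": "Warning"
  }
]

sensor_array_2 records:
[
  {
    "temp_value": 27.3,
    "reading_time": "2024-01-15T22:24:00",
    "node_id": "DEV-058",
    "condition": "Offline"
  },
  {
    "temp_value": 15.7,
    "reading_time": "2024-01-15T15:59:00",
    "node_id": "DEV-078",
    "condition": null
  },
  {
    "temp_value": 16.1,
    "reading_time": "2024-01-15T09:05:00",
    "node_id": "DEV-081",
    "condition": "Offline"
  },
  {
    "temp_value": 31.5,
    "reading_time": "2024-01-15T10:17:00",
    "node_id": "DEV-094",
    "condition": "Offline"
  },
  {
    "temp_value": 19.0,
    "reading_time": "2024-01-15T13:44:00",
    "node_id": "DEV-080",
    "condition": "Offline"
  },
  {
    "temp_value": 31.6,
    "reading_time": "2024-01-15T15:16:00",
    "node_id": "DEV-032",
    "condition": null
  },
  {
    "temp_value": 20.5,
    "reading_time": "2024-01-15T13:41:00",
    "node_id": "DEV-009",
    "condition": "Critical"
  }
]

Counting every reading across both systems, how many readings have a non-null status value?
7

Schema mapping: "health" (sensor_array_1) = "condition" (sensor_array_2) = status

Non-null in sensor_array_1: 2
Non-null in sensor_array_2: 5

Total non-null: 2 + 5 = 7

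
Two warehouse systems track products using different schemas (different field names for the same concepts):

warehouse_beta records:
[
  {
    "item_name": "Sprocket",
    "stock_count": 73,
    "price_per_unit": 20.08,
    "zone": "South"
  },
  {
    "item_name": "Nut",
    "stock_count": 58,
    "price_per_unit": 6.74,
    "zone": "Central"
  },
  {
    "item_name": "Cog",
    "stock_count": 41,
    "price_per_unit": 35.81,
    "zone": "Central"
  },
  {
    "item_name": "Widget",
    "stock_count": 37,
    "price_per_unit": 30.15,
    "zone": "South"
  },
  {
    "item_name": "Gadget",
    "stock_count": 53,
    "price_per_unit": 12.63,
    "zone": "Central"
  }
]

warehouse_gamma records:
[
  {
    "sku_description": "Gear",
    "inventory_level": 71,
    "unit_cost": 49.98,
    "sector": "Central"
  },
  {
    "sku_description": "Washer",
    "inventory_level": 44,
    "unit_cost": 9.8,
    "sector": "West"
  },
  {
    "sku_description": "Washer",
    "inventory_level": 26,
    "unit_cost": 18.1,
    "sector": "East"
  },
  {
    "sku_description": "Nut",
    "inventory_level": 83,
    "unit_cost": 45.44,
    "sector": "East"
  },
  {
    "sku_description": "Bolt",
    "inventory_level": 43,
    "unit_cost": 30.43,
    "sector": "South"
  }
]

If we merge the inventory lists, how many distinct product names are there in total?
8

Schema mapping: "item_name" (warehouse_beta) = "sku_description" (warehouse_gamma) = product name

Products in warehouse_beta: ['Cog', 'Gadget', 'Nut', 'Sprocket', 'Widget']
Products in warehouse_gamma: ['Bolt', 'Gear', 'Nut', 'Washer']

Union (unique products): ['Bolt', 'Cog', 'Gadget', 'Gear', 'Nut', 'Sprocket', 'Washer', 'Widget']
Count: 8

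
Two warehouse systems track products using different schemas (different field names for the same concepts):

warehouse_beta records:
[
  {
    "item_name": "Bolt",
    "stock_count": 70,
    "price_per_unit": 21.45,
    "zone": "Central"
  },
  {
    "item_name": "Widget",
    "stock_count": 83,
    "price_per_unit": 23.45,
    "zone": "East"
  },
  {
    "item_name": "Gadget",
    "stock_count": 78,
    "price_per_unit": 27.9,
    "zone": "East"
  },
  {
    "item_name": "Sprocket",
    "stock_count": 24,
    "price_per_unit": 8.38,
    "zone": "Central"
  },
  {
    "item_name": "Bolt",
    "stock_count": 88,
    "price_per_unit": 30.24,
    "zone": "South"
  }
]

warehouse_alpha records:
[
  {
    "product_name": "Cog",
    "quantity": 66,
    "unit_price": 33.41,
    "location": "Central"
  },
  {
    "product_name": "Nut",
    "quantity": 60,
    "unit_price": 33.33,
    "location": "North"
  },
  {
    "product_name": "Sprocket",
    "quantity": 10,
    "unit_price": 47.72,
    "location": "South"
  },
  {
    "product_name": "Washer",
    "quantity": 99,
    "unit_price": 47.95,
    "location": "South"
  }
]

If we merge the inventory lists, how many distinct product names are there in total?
7

Schema mapping: "item_name" (warehouse_beta) = "product_name" (warehouse_alpha) = product name

Products in warehouse_beta: ['Bolt', 'Gadget', 'Sprocket', 'Widget']
Products in warehouse_alpha: ['Cog', 'Nut', 'Sprocket', 'Washer']

Union (unique products): ['Bolt', 'Cog', 'Gadget', 'Nut', 'Sprocket', 'Washer', 'Widget']
Count: 7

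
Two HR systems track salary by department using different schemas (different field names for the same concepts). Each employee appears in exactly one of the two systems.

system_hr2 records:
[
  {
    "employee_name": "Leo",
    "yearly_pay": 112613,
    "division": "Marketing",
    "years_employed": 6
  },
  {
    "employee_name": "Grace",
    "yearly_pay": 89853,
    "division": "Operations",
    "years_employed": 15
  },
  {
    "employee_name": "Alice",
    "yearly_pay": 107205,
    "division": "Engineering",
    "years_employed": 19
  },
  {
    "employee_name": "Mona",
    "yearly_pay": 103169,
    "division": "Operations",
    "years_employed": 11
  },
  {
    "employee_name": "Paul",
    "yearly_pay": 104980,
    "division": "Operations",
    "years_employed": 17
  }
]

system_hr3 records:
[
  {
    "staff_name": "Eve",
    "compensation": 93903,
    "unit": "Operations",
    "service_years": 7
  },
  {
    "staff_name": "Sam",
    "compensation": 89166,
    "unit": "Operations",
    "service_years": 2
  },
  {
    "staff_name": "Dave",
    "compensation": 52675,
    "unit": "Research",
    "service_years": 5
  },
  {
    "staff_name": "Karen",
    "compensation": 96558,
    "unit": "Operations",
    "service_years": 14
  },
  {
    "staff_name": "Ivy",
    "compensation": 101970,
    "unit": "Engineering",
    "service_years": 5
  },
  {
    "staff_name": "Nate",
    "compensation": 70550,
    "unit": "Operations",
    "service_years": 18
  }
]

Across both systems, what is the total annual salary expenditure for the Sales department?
0

Schema mappings:
- "division" (system_hr2) = "unit" (system_hr3) = department
- "yearly_pay" (system_hr2) = "compensation" (system_hr3) = salary

Sales salaries from system_hr2: 0
Sales salaries from system_hr3: 0

Total: 0 + 0 = 0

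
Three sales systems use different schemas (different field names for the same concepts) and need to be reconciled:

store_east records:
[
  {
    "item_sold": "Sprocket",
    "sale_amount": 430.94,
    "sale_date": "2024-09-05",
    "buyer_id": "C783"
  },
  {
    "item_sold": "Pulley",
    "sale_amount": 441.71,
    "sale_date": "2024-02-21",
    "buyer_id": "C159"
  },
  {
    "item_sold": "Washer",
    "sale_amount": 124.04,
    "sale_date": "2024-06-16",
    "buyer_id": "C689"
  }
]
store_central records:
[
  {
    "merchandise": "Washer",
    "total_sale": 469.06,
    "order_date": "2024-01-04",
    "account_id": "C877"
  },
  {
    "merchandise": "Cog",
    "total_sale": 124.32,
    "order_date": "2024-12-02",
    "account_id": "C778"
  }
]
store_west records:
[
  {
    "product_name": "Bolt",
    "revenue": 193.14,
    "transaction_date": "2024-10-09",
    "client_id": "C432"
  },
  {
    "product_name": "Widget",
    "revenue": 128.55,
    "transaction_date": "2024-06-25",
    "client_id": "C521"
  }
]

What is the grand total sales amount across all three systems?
1911.76

Schema reconciliation - all amount fields map to sale amount:

store_east (sale_amount): 996.69
store_central (total_sale): 593.38
store_west (revenue): 321.69

Grand total: 1911.76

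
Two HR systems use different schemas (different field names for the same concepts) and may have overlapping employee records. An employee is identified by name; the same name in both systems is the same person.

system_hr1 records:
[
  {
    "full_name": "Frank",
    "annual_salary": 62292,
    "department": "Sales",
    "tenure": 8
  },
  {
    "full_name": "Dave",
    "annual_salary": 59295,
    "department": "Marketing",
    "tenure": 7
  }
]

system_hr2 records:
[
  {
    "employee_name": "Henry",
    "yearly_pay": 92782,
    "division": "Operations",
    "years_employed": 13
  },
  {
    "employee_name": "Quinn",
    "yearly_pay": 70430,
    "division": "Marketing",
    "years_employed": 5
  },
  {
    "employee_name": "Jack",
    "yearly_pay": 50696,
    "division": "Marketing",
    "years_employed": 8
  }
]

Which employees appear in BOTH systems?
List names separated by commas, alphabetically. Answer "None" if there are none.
None

Schema mapping: "full_name" (system_hr1) = "employee_name" (system_hr2) = employee name

Names in system_hr1: ['Dave', 'Frank']
Names in system_hr2: ['Henry', 'Jack', 'Quinn']

Intersection: None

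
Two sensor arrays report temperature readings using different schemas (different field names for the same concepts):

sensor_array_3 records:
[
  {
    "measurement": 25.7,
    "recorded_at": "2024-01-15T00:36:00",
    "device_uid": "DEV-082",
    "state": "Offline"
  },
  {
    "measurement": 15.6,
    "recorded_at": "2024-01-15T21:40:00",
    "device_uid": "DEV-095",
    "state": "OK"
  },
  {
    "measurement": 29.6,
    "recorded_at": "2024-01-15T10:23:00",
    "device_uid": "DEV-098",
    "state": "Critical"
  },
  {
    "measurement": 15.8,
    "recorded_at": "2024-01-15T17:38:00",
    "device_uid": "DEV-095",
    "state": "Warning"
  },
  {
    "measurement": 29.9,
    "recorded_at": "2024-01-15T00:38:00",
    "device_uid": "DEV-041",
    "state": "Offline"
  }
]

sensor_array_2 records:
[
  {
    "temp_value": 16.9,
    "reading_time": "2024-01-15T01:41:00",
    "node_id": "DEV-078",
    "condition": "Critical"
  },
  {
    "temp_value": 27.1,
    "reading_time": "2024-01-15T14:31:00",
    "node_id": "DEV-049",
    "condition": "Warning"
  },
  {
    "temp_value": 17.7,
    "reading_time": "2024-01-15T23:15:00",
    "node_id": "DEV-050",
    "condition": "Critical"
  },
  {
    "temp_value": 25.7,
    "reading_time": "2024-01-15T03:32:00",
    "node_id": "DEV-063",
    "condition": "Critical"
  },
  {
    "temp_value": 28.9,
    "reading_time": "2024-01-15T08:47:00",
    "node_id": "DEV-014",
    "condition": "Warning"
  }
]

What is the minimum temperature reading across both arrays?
15.6

Schema mapping: "measurement" (sensor_array_3) = "temp_value" (sensor_array_2) = temperature reading

Minimum in sensor_array_3: 15.6
Minimum in sensor_array_2: 16.9

Overall minimum: min(15.6, 16.9) = 15.6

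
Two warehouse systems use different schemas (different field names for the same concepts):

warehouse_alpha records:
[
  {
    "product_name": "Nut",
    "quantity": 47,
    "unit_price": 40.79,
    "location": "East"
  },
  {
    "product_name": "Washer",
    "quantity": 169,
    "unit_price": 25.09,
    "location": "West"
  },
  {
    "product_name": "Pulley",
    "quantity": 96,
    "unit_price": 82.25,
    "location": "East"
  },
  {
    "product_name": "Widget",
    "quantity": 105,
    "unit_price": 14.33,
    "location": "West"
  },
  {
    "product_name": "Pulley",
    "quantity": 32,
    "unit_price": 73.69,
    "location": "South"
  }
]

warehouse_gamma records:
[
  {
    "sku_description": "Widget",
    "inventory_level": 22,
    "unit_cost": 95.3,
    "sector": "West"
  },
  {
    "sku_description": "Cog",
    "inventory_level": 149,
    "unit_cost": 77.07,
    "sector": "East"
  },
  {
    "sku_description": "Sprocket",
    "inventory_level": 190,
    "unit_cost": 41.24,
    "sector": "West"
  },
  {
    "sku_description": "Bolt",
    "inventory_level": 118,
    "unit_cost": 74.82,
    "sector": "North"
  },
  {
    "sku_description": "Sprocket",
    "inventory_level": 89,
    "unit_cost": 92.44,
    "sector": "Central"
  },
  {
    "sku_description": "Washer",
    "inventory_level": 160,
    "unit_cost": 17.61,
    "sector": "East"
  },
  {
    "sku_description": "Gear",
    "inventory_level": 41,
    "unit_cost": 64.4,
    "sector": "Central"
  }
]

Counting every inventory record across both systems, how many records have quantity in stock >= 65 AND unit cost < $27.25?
3

Schema mappings:
- "quantity" (warehouse_alpha) = "inventory_level" (warehouse_gamma) = quantity
- "unit_price" (warehouse_alpha) = "unit_cost" (warehouse_gamma) = unit cost

Records meeting both conditions in warehouse_alpha: 2
Records meeting both conditions in warehouse_gamma: 1

Total: 2 + 1 = 3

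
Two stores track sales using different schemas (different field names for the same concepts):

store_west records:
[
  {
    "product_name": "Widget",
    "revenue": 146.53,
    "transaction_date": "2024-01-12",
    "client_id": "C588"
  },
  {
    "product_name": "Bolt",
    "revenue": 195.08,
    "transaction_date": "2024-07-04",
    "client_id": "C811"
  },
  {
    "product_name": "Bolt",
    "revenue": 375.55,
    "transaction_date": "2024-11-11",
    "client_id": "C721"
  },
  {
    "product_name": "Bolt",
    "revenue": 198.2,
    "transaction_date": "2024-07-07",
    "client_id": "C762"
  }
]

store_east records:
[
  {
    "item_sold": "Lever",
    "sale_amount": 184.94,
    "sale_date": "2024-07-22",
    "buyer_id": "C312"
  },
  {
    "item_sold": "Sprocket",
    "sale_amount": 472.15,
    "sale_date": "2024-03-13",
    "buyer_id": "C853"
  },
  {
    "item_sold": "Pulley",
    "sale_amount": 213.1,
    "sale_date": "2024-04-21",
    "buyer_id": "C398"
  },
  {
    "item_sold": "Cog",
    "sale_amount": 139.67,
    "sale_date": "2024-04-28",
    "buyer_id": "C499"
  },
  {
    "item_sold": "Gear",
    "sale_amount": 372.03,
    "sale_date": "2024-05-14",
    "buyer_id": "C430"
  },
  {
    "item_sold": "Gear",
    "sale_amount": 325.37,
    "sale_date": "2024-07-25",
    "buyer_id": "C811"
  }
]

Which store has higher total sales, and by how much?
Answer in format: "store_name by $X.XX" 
store_east by $791.90

Schema mapping: "revenue" (store_west) = "sale_amount" (store_east) = sale amount

Total for store_west: 915.36
Total for store_east: 1707.26

Difference: |915.36 - 1707.26| = 791.90
store_east has higher sales by $791.90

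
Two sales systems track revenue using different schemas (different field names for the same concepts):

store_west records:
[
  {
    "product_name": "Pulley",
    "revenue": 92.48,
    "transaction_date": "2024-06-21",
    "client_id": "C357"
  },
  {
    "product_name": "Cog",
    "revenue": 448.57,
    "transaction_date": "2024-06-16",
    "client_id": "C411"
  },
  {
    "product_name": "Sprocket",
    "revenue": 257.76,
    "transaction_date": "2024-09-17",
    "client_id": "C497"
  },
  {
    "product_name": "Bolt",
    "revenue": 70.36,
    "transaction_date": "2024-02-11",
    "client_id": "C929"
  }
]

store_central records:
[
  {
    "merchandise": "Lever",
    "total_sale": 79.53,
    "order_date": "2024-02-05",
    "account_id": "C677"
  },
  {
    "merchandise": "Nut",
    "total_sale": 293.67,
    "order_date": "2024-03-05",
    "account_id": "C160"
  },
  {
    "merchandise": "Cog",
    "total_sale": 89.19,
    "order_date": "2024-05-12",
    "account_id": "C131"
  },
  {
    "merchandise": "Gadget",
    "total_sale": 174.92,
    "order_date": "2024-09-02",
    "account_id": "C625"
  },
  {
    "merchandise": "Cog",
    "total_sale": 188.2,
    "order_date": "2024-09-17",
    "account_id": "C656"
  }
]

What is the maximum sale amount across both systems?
448.57

Reconcile: "revenue" (store_west) = "total_sale" (store_central) = sale amount

Maximum in store_west: 448.57
Maximum in store_central: 293.67

Overall maximum: max(448.57, 293.67) = 448.57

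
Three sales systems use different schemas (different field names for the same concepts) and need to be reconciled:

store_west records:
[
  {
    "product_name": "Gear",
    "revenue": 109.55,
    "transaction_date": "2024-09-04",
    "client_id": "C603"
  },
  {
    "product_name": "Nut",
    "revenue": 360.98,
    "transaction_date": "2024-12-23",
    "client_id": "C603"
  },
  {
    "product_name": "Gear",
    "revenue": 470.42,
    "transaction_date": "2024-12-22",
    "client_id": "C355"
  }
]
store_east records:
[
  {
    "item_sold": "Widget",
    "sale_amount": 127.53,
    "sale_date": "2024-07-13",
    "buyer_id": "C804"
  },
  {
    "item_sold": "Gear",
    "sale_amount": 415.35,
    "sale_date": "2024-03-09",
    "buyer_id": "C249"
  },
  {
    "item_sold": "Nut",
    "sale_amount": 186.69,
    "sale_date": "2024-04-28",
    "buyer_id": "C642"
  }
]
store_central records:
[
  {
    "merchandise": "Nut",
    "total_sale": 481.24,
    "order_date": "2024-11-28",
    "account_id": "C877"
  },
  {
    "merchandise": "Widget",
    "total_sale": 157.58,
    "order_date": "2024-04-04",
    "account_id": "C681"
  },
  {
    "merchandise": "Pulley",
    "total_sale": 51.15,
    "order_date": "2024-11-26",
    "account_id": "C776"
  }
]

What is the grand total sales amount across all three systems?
2360.49

Schema reconciliation - all amount fields map to sale amount:

store_west (revenue): 940.95
store_east (sale_amount): 729.57
store_central (total_sale): 689.97

Grand total: 2360.49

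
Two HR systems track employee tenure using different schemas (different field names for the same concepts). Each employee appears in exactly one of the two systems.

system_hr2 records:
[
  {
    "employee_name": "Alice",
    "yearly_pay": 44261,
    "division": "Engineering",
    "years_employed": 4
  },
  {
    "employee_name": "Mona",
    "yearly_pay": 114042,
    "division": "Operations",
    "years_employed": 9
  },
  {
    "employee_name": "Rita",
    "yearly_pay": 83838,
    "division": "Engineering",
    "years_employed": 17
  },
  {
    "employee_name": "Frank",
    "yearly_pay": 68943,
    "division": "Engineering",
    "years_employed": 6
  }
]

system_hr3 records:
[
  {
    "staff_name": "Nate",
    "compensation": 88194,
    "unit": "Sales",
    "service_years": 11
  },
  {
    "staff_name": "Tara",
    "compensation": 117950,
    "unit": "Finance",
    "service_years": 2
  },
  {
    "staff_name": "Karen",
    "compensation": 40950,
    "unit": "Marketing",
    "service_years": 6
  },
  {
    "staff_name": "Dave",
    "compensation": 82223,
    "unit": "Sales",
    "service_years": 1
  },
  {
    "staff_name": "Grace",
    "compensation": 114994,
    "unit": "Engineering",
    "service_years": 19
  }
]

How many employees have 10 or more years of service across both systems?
3

Reconcile schemas: "years_employed" (system_hr2) = "service_years" (system_hr3) = years of service

From system_hr2: 1 employees with >= 10 years
From system_hr3: 2 employees with >= 10 years

Total: 1 + 2 = 3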